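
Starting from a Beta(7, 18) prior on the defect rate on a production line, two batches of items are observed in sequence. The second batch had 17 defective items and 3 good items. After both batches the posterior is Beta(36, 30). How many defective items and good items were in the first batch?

Sequential conjugate updates are equivalent to a single update on the pooled data, so total successes = posterior α − prior α and total failures = posterior β − prior β.
Total across both batches: 36−7=29 defective items, 30−18=12 good items.
Subtract the second batch: 29−17=12 defective items and 12−3=9 good items.

12 defective items and 9 good items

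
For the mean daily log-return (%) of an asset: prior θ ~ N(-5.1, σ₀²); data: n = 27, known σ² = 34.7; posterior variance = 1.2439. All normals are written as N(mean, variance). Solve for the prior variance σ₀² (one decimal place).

σ₀² = 38.7

For the Normal–Normal model with known σ², precisions add: τ_n = τ₀ + n/σ².
So 1/σ₀² = 1/1.2439 − 27/34.7 = 0.803923 − 0.778098 = 0.025825.
Hence σ₀² = 1/0.025825 ≈ 38.7.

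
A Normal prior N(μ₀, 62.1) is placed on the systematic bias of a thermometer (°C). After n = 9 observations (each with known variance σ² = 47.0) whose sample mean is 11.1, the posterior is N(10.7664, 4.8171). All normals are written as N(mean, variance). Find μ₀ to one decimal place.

μ₀ = 6.8

With known observation variance, the Normal–Normal posterior has precision τ_n = τ₀ + n/σ² and mean μ_n = (τ₀μ₀ + (n/σ²)x̄)/τ_n.
Here τ₀ = 1/62.1 = 0.016103 and τ_data = 9/47.0 = 0.191489, so τ_n = 0.207592.
Rearranging for μ₀: μ₀ = (μ_n·τ_n − τ_data·x̄)/τ₀ = (10.7664·0.207592 − 0.191489·11.1) / 0.016103 = 0.109491/0.016103 ≈ 6.8.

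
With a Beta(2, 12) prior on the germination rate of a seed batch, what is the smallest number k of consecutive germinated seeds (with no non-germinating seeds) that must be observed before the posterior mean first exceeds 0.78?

After k germinated seeds and 0 non-germinating seeds the posterior is Beta(2+k, 12), with mean (2+k)/(2+12+k).
Set (2+k)/(14+k) > 0.78 and solve: k > (0.78·14 − 2)/(1 − 0.78) = 40.545.
The smallest integer exceeding 40.545 is 41.

k = 41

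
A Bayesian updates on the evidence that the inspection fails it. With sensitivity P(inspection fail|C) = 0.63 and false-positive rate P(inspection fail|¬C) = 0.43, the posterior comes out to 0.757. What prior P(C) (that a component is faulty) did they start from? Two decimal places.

P(C) = 0.68

In odds form, posterior odds = prior odds × likelihood ratio, so prior odds = posterior odds ÷ LR.
Posterior odds = 0.757/(1−0.757) = 3.1152. LR = 0.63/0.43 = 1.4651.
Prior odds = 3.1152/1.4651 = 2.1263, so P(C) = 2.1263/(1+2.1263) ≈ 0.68.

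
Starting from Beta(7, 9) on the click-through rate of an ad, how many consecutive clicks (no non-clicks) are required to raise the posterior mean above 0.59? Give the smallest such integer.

After k clicks and 0 non-clicks the posterior is Beta(7+k, 9), with mean (7+k)/(7+9+k).
Set (7+k)/(16+k) > 0.59 and solve: k > (0.59·16 − 7)/(1 − 0.59) = 5.951.
The smallest integer exceeding 5.951 is 6.

k = 6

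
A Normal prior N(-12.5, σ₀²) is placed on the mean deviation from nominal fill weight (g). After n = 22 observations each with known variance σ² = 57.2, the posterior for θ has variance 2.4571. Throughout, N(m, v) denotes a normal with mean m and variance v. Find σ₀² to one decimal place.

σ₀² = 44.7

Posterior precision equals prior precision plus data precision: 1/σ_n² = 1/σ₀² + n/σ².
So 1/σ₀² = 1/2.4571 − 22/57.2 = 0.406984 − 0.384615 = 0.022369.
Hence σ₀² = 1/0.022369 ≈ 44.7.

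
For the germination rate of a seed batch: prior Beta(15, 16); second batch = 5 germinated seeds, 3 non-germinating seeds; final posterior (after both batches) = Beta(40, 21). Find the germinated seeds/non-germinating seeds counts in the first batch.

20 germinated seeds and 2 non-germinating seeds

Sequential conjugate updates are equivalent to a single update on the pooled data, so total successes = posterior α − prior α and total failures = posterior β − prior β.
Total across both batches: 40−15=25 germinated seeds, 21−16=5 non-germinating seeds.
Subtract the second batch: 25−5=20 germinated seeds and 5−3=2 non-germinating seeds.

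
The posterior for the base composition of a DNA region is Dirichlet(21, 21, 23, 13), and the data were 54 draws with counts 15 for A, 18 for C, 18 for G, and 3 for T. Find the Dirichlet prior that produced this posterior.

For a Dirichlet(α) prior with multinomial counts c, the posterior is Dirichlet(α + c) componentwise.
Subtract each count from the matching posterior parameter: 21−15=6, 21−18=3, 23−18=5, 13−3=10.

Dirichlet(6, 3, 5, 10)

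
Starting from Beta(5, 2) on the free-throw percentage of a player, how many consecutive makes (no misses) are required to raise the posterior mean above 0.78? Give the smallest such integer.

After k makes and 0 misses the posterior is Beta(5+k, 2), with mean (5+k)/(5+2+k).
Set (5+k)/(7+k) > 0.78 and solve: k > (0.78·7 − 5)/(1 − 0.78) = 2.091.
The smallest integer exceeding 2.091 is 3, and checking k=3: (8)/(10) = 0.8000 > 0.78.

k = 3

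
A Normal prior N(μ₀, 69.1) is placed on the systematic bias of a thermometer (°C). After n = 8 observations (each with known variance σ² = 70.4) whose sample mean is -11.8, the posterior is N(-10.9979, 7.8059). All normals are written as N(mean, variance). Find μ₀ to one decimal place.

μ₀ = -4.7

With known observation variance, the Normal–Normal posterior has precision τ_n = τ₀ + n/σ² and mean μ_n = (τ₀μ₀ + (n/σ²)x̄)/τ_n.
Here τ₀ = 1/69.1 = 0.014472 and τ_data = 8/70.4 = 0.113636, so τ_n = 0.128108.
Rearranging for μ₀: μ₀ = (μ_n·τ_n − τ_data·x̄)/τ₀ = (-10.9979·0.128108 − 0.113636·-11.8) / 0.014472 = -0.068014/0.014472 ≈ -4.7.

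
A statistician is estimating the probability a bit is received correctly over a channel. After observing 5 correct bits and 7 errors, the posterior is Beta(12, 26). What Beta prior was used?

A Beta(α, β) prior with s successes and f failures in binomial data gives a Beta(α+s, β+f) posterior.
Subtract the data counts: 12−5=7, 26−7=19.

Beta(7, 19)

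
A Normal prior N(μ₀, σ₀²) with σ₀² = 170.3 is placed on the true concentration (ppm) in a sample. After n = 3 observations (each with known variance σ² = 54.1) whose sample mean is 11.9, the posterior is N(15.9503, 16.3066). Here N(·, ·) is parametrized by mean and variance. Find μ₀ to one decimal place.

μ₀ = 54.2

With known observation variance, the Normal–Normal posterior has precision τ_n = τ₀ + n/σ² and mean μ_n = (τ₀μ₀ + (n/σ²)x̄)/τ_n.
Here τ₀ = 1/170.3 = 0.005872 and τ_data = 3/54.1 = 0.055453, so τ_n = 0.061325.
Rearranging for μ₀: μ₀ = (μ_n·τ_n − τ_data·x̄)/τ₀ = (15.9503·0.061325 − 0.055453·11.9) / 0.005872 = 0.318261/0.005872 ≈ 54.2.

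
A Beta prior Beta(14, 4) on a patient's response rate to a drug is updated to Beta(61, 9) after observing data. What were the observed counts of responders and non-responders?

A Beta(a, b) prior with s successes and f failures in binomial data gives a Beta(a+s, b+f) posterior.
So s = 61 − 14 = 47 and f = 9 − 4 = 5.

47 responders and 5 non-responders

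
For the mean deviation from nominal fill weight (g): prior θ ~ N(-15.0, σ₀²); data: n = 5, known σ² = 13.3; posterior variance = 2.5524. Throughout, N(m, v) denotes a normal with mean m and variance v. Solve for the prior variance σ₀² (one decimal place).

For the Normal–Normal model with known σ², precisions add: τ_n = τ₀ + n/σ².
So 1/σ₀² = 1/2.5524 − 5/13.3 = 0.391788 − 0.375940 = 0.015848.
Hence σ₀² = 1/0.015848 ≈ 63.1.

σ₀² = 63.1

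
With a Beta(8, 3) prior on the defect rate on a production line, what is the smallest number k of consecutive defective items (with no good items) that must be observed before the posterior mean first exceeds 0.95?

After k defective items and 0 good items the posterior is Beta(8+k, 3), with mean (8+k)/(8+3+k).
Set (8+k)/(11+k) > 0.95 and solve: k > (0.95·11 − 8)/(1 − 0.95) = 49.000.
The smallest integer exceeding 49.000 is 50, and checking k=50: (58)/(61) = 0.9508 > 0.95.

k = 50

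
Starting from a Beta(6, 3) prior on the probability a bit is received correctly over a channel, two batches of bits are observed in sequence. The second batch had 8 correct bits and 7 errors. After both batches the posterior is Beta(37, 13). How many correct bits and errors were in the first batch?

23 correct bits and 3 errors

Sequential conjugate updates are equivalent to a single update on the pooled data, so total successes = posterior α − prior α and total failures = posterior β − prior β.
Total across both batches: 37−6=31 correct bits, 13−3=10 errors.
Subtract the second batch: 31−8=23 correct bits and 10−7=3 errors.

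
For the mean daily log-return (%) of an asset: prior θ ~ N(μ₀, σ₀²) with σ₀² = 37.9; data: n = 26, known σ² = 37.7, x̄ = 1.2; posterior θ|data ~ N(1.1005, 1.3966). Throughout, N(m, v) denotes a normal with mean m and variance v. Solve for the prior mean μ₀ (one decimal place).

μ₀ = -1.5

With known observation variance, the Normal–Normal posterior has precision τ_n = τ₀ + n/σ² and mean μ_n = (τ₀μ₀ + (n/σ²)x̄)/τ_n.
Here τ₀ = 1/37.9 = 0.026385 and τ_data = 26/37.7 = 0.689655, so τ_n = 0.716040.
Rearranging for μ₀: μ₀ = (μ_n·τ_n − τ_data·x̄)/τ₀ = (1.1005·0.716040 − 0.689655·1.2) / 0.026385 = -0.039584/0.026385 ≈ -1.5.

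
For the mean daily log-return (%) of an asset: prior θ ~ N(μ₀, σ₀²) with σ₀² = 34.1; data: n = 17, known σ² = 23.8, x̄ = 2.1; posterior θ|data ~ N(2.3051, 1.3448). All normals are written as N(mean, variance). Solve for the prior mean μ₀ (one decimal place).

μ₀ = 7.3

With known observation variance, the Normal–Normal posterior has precision τ_n = τ₀ + n/σ² and mean μ_n = (τ₀μ₀ + (n/σ²)x̄)/τ_n.
Here τ₀ = 1/34.1 = 0.029326 and τ_data = 17/23.8 = 0.714286, so τ_n = 0.743612.
Rearranging for μ₀: μ₀ = (μ_n·τ_n − τ_data·x̄)/τ₀ = (2.3051·0.743612 − 0.714286·2.1) / 0.029326 = 0.214099/0.029326 ≈ 7.3.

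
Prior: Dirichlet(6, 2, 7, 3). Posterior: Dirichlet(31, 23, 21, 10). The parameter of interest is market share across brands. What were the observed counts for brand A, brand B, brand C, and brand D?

For a Dirichlet(α) prior with multinomial counts c, the posterior is Dirichlet(α + c) componentwise.
Counts are posterior − prior componentwise: 31−6=25, 23−2=21, 21−7=14, 10−3=7.

counts (25, 21, 14, 7)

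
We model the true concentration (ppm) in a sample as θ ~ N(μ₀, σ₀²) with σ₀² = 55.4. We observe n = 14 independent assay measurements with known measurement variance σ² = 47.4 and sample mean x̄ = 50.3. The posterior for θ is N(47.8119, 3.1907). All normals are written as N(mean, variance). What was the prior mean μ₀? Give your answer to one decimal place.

μ₀ = 7.1

With known observation variance, the Normal–Normal posterior has precision τ_n = τ₀ + n/σ² and mean μ_n = (τ₀μ₀ + (n/σ²)x̄)/τ_n.
Here τ₀ = 1/55.4 = 0.018051 and τ_data = 14/47.4 = 0.295359, so τ_n = 0.313410.
Rearranging for μ₀: μ₀ = (μ_n·τ_n − τ_data·x̄)/τ₀ = (47.8119·0.313410 − 0.295359·50.3) / 0.018051 = 0.128170/0.018051 ≈ 7.1.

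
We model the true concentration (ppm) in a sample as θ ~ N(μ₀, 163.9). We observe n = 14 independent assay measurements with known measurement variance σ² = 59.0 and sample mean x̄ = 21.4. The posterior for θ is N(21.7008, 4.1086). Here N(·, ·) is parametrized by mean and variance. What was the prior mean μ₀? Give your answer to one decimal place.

With known observation variance, the Normal–Normal posterior has precision τ_n = τ₀ + n/σ² and mean μ_n = (τ₀μ₀ + (n/σ²)x̄)/τ_n.
Here τ₀ = 1/163.9 = 0.006101 and τ_data = 14/59.0 = 0.237288, so τ_n = 0.243389.
Rearranging for μ₀: μ₀ = (μ_n·τ_n − τ_data·x̄)/τ₀ = (21.7008·0.243389 − 0.237288·21.4) / 0.006101 = 0.203773/0.006101 ≈ 33.4.

μ₀ = 33.4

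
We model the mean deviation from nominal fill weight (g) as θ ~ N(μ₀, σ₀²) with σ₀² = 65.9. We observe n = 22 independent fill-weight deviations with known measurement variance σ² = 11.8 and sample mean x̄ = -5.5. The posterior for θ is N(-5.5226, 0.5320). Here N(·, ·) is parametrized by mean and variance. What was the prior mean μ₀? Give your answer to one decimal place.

The posterior mean is a precision-weighted average: μ_n = (τ₀μ₀ + τ_data·x̄)/(τ₀+τ_data), with τ₀=1/σ₀² and τ_data=n/σ².
Here τ₀ = 1/65.9 = 0.015175 and τ_data = 22/11.8 = 1.864407, so τ_n = 1.879582.
Rearranging for μ₀: μ₀ = (μ_n·τ_n − τ_data·x̄)/τ₀ = (-5.5226·1.879582 − 1.864407·-5.5) / 0.015175 = -0.125941/0.015175 ≈ -8.3.

μ₀ = -8.3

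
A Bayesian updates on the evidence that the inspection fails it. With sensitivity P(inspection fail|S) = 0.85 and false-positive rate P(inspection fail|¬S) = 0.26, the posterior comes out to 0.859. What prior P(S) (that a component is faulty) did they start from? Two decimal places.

P(S) = 0.65

Bayes' rule in odds form gives O(S|E) = O(S)·[P(E|S)/P(E|¬S)], hence O(S) = O(S|E)/LR.
Posterior odds = 0.859/(1−0.859) = 6.0922. LR = 0.85/0.26 = 3.2692.
Prior odds = 6.0922/3.2692 = 1.8635, so P(S) = 1.8635/(1+1.8635) ≈ 0.65.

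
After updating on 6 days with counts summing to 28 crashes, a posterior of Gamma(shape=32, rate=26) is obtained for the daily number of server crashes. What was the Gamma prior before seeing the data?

A Gamma(α, β) prior (rate parametrization) on a Poisson rate with n observations summing to S gives posterior Gamma(α+S, β+n).
So α = 32 − 28 = 4 and β = 26 − 6 = 20.

Gamma(shape=4, rate=20)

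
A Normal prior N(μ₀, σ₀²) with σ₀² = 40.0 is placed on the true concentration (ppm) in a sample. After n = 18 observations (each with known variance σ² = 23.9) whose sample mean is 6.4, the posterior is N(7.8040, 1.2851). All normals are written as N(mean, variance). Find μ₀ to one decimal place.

The posterior mean is a precision-weighted average: μ_n = (τ₀μ₀ + τ_data·x̄)/(τ₀+τ_data), with τ₀=1/σ₀² and τ_data=n/σ².
Here τ₀ = 1/40.0 = 0.025000 and τ_data = 18/23.9 = 0.753138, so τ_n = 0.778138.
Rearranging for μ₀: μ₀ = (μ_n·τ_n − τ_data·x̄)/τ₀ = (7.8040·0.778138 − 0.753138·6.4) / 0.025000 = 1.252506/0.025000 ≈ 50.1.

μ₀ = 50.1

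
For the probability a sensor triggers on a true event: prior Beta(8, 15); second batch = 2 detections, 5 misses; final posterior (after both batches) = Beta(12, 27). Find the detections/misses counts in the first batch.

2 detections and 7 misses

Sequential conjugate updates are equivalent to a single update on the pooled data, so total successes = posterior α − prior α and total failures = posterior β − prior β.
Total across both batches: 12−8=4 detections, 27−15=12 misses.
Subtract the second batch: 4−2=2 detections and 12−5=7 misses.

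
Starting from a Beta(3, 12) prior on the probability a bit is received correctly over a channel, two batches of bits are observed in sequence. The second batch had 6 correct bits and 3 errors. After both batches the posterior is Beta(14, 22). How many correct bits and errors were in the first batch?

Because Beta–binomial updating is additive in the counts, the combined data contributed (α_post−α_prior, β_post−β_prior) successes and failures.
Total across both batches: 14−3=11 correct bits, 22−12=10 errors.
Subtract the second batch: 11−6=5 correct bits and 10−3=7 errors.

5 correct bits and 7 errors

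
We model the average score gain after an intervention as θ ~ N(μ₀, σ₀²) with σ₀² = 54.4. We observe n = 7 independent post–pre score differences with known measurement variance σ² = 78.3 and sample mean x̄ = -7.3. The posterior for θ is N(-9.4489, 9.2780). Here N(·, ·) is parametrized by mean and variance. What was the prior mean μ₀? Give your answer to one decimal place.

With known observation variance, the Normal–Normal posterior has precision τ_n = τ₀ + n/σ² and mean μ_n = (τ₀μ₀ + (n/σ²)x̄)/τ_n.
Here τ₀ = 1/54.4 = 0.018382 and τ_data = 7/78.3 = 0.089400, so τ_n = 0.107782.
Rearranging for μ₀: μ₀ = (μ_n·τ_n − τ_data·x̄)/τ₀ = (-9.4489·0.107782 − 0.089400·-7.3) / 0.018382 = -0.365801/0.018382 ≈ -19.9.

μ₀ = -19.9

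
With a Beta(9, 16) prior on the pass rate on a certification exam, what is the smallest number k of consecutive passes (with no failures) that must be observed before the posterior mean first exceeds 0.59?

After k passes and 0 failures the posterior is Beta(9+k, 16), with mean (9+k)/(9+16+k).
Set (9+k)/(25+k) > 0.59 and solve: k > (0.59·25 − 9)/(1 − 0.59) = 14.024.
The smallest integer exceeding 14.024 is 15, and checking k=15: (24)/(40) = 0.6000 > 0.59.

k = 15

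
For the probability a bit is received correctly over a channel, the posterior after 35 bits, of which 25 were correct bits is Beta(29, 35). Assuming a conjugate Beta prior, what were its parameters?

A Beta(α, β) prior with s successes and f failures in binomial data gives a Beta(α+s, β+f) posterior.
So α = 29 − 25 = 4 and β = 35 − 10 = 25.

Beta(4, 25)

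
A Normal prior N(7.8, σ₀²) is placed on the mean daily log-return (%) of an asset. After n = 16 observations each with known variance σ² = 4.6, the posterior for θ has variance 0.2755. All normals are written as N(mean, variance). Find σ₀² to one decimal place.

For the Normal–Normal model with known σ², precisions add: τ_n = τ₀ + n/σ².
So 1/σ₀² = 1/0.2755 − 16/4.6 = 3.629764 − 3.478261 = 0.151503.
Hence σ₀² = 1/0.151503 ≈ 6.6.

σ₀² = 6.6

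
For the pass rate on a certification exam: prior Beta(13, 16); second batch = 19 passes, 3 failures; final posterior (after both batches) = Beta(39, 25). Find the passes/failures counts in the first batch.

7 passes and 6 failures

Because Beta–binomial updating is additive in the counts, the combined data contributed (α_post−α_prior, β_post−β_prior) successes and failures.
Total across both batches: 39−13=26 passes, 25−16=9 failures.
Subtract the second batch: 26−19=7 passes and 9−3=6 failures.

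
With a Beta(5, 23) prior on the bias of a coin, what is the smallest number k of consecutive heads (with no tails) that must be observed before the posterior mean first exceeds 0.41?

After k heads and 0 tails the posterior is Beta(5+k, 23), with mean (5+k)/(5+23+k).
Set (5+k)/(28+k) > 0.41 and solve: k > (0.41·28 − 5)/(1 − 0.41) = 10.983.
The smallest integer exceeding 10.983 is 11, and checking k=11: (16)/(39) = 0.4103 > 0.41.

k = 11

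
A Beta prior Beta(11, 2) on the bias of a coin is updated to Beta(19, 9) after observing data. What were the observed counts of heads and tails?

8 heads and 7 tails

Under Beta–binomial conjugacy the posterior parameters are (a+s, b+f).
So s = 19 − 11 = 8 and f = 9 − 2 = 7.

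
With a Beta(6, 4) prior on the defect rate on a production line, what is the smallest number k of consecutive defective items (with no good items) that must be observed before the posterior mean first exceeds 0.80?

k = 11

After k defective items and 0 good items the posterior is Beta(6+k, 4), with mean (6+k)/(6+4+k).
Set (6+k)/(10+k) > 0.80 and solve: k > (0.80·10 − 6)/(1 − 0.80) = 10.000.
The smallest integer exceeding 10.000 is 11.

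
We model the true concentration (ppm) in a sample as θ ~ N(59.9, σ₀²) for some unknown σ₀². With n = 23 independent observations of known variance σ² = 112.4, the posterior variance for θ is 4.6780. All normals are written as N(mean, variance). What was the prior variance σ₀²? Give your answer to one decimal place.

For the Normal–Normal model with known σ², precisions add: τ_n = τ₀ + n/σ².
So 1/σ₀² = 1/4.6780 − 23/112.4 = 0.213767 − 0.204626 = 0.009141.
Hence σ₀² = 1/0.009141 ≈ 109.4.

σ₀² = 109.4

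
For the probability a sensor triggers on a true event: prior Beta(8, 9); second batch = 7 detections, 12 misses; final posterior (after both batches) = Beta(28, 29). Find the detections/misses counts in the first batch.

13 detections and 8 misses

Sequential conjugate updates are equivalent to a single update on the pooled data, so total successes = posterior α − prior α and total failures = posterior β − prior β.
Total across both batches: 28−8=20 detections, 29−9=20 misses.
Subtract the second batch: 20−7=13 detections and 20−12=8 misses.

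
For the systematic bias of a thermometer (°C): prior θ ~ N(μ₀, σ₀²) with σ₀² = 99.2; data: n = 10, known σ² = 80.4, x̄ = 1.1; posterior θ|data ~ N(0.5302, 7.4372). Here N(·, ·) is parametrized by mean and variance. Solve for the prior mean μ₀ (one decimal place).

The posterior mean is a precision-weighted average: μ_n = (τ₀μ₀ + τ_data·x̄)/(τ₀+τ_data), with τ₀=1/σ₀² and τ_data=n/σ².
Here τ₀ = 1/99.2 = 0.010081 and τ_data = 10/80.4 = 0.124378, so τ_n = 0.134459.
Rearranging for μ₀: μ₀ = (μ_n·τ_n − τ_data·x̄)/τ₀ = (0.5302·0.134459 − 0.124378·1.1) / 0.010081 = -0.065526/0.010081 ≈ -6.5.

μ₀ = -6.5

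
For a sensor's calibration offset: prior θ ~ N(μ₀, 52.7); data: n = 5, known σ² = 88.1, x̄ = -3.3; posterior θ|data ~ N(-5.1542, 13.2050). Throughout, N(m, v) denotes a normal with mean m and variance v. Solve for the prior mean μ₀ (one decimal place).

μ₀ = -10.7

The posterior mean is a precision-weighted average: μ_n = (τ₀μ₀ + τ_data·x̄)/(τ₀+τ_data), with τ₀=1/σ₀² and τ_data=n/σ².
Here τ₀ = 1/52.7 = 0.018975 and τ_data = 5/88.1 = 0.056754, so τ_n = 0.075729.
Rearranging for μ₀: μ₀ = (μ_n·τ_n − τ_data·x̄)/τ₀ = (-5.1542·0.075729 − 0.056754·-3.3) / 0.018975 = -0.203034/0.018975 ≈ -10.7.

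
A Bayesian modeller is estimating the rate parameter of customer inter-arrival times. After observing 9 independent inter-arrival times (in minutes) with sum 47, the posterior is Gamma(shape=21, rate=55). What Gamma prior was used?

Gamma–exponential conjugacy: posterior shape = α + n, posterior rate = β + Σtᵢ.
So α = 21 − 9 = 12 and β = 55 − 47 = 8.

Gamma(shape=12, rate=8)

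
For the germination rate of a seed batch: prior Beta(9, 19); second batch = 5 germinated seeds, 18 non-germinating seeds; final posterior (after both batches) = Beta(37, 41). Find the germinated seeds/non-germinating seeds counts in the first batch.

Sequential conjugate updates are equivalent to a single update on the pooled data, so total successes = posterior α − prior α and total failures = posterior β − prior β.
Total across both batches: 37−9=28 germinated seeds, 41−19=22 non-germinating seeds.
Subtract the second batch: 28−5=23 germinated seeds and 22−18=4 non-germinating seeds.

23 germinated seeds and 4 non-germinating seeds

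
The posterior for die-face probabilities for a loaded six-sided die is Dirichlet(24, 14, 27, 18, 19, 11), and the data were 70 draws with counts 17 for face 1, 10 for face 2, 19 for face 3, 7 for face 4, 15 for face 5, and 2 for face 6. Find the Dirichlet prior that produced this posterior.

For a Dirichlet(α) prior with multinomial counts c, the posterior is Dirichlet(α + c) componentwise.
Subtract each count from the matching posterior parameter: 24−17=7, 14−10=4, 27−19=8, 18−7=11, 19−15=4, 11−2=9.

Dirichlet(7, 4, 8, 11, 4, 9)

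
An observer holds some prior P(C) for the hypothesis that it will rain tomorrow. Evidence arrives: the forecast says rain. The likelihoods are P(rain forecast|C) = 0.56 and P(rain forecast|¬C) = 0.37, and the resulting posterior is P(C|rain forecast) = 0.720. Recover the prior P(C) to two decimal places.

Bayes' rule in odds form gives O(C|E) = O(C)·[P(E|C)/P(E|¬C)], hence O(C) = O(C|E)/LR.
Posterior odds = 0.720/(1−0.720) = 2.5714. LR = 0.56/0.37 = 1.5135.
Prior odds = 2.5714/1.5135 = 1.6990, so P(C) = 1.6990/(1+1.6990) ≈ 0.63.

P(C) = 0.63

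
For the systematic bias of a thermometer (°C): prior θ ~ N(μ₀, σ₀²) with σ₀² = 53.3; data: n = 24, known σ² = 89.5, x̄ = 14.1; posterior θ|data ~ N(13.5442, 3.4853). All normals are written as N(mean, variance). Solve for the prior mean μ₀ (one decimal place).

The posterior mean is a precision-weighted average: μ_n = (τ₀μ₀ + τ_data·x̄)/(τ₀+τ_data), with τ₀=1/σ₀² and τ_data=n/σ².
Here τ₀ = 1/53.3 = 0.018762 and τ_data = 24/89.5 = 0.268156, so τ_n = 0.286918.
Rearranging for μ₀: μ₀ = (μ_n·τ_n − τ_data·x̄)/τ₀ = (13.5442·0.286918 − 0.268156·14.1) / 0.018762 = 0.105075/0.018762 ≈ 5.6.

μ₀ = 5.6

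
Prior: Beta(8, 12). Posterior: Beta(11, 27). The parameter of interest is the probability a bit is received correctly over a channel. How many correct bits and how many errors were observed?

3 correct bits and 15 errors

Under Beta–binomial conjugacy the posterior parameters are (a+s, b+f).
So s = 11 − 8 = 3 and f = 27 − 12 = 15.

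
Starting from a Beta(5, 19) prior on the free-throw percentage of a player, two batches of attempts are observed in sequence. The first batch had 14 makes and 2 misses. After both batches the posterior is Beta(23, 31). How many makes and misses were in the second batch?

4 makes and 10 misses

Because Beta–binomial updating is additive in the counts, the combined data contributed (α_post−α_prior, β_post−β_prior) successes and failures.
Total across both batches: 23−5=18 makes, 31−19=12 misses.
Subtract the first batch: 18−14=4 makes and 12−2=10 misses.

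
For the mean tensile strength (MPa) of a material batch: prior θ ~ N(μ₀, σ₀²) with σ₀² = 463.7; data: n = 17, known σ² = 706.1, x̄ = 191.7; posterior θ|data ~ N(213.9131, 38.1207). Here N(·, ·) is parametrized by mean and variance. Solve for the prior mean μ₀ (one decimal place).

The posterior mean is a precision-weighted average: μ_n = (τ₀μ₀ + τ_data·x̄)/(τ₀+τ_data), with τ₀=1/σ₀² and τ_data=n/σ².
Here τ₀ = 1/463.7 = 0.002157 and τ_data = 17/706.1 = 0.024076, so τ_n = 0.026233.
Rearranging for μ₀: μ₀ = (μ_n·τ_n − τ_data·x̄)/τ₀ = (213.9131·0.026233 − 0.024076·191.7) / 0.002157 = 0.996213/0.002157 ≈ 461.9.

μ₀ = 461.9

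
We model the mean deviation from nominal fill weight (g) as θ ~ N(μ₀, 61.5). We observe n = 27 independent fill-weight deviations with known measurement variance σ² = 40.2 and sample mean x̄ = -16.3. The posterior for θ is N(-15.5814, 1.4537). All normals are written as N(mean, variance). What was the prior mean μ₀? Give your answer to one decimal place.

With known observation variance, the Normal–Normal posterior has precision τ_n = τ₀ + n/σ² and mean μ_n = (τ₀μ₀ + (n/σ²)x̄)/τ_n.
Here τ₀ = 1/61.5 = 0.016260 and τ_data = 27/40.2 = 0.671642, so τ_n = 0.687902.
Rearranging for μ₀: μ₀ = (μ_n·τ_n − τ_data·x̄)/τ₀ = (-15.5814·0.687902 − 0.671642·-16.3) / 0.016260 = 0.229288/0.016260 ≈ 14.1.

μ₀ = 14.1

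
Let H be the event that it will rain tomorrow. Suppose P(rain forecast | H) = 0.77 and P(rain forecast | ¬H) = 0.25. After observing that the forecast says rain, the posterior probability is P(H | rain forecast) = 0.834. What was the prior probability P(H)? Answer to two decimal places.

P(H) = 0.62

Bayes' rule in odds form gives O(H|E) = O(H)·[P(E|H)/P(E|¬H)], hence O(H) = O(H|E)/LR.
Posterior odds = 0.834/(1−0.834) = 5.0241. LR = 0.77/0.25 = 3.0800.
Prior odds = 5.0241/3.0800 = 1.6312, so P(H) = 1.6312/(1+1.6312) ≈ 0.62.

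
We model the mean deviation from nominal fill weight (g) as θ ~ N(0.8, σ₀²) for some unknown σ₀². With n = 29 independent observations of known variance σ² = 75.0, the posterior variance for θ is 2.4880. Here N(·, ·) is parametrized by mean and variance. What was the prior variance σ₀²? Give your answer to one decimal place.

σ₀² = 65.5

For the Normal–Normal model with known σ², precisions add: τ_n = τ₀ + n/σ².
So 1/σ₀² = 1/2.4880 − 29/75.0 = 0.401929 − 0.386667 = 0.015262.
Hence σ₀² = 1/0.015262 ≈ 65.5.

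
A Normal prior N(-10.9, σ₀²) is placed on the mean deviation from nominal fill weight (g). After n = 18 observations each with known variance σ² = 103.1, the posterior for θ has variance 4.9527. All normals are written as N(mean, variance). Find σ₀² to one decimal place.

σ₀² = 36.6

For the Normal–Normal model with known σ², precisions add: τ_n = τ₀ + n/σ².
So 1/σ₀² = 1/4.9527 − 18/103.1 = 0.201910 − 0.174588 = 0.027322.
Hence σ₀² = 1/0.027322 ≈ 36.6.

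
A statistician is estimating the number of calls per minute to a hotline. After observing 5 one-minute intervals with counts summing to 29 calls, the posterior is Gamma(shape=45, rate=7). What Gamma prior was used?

Gamma(shape=16, rate=2)

A Gamma(α, β) prior (rate parametrization) on a Poisson rate with n observations summing to S gives posterior Gamma(α+S, β+n).
So α = 45 − 29 = 16 and β = 7 − 5 = 2.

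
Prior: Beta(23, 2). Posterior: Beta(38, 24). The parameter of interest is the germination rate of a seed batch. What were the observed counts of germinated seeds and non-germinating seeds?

Beta is conjugate to the binomial likelihood: posterior = Beta(a+s, b+f).
Match parameters: s=38−23=15, f=24−2=22.

15 germinated seeds and 22 non-germinating seeds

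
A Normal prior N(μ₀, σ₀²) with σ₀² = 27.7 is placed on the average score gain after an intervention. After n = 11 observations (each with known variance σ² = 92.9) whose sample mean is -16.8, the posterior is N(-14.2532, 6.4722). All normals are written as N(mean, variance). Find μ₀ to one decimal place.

μ₀ = -5.9

With known observation variance, the Normal–Normal posterior has precision τ_n = τ₀ + n/σ² and mean μ_n = (τ₀μ₀ + (n/σ²)x̄)/τ_n.
Here τ₀ = 1/27.7 = 0.036101 and τ_data = 11/92.9 = 0.118407, so τ_n = 0.154508.
Rearranging for μ₀: μ₀ = (μ_n·τ_n − τ_data·x̄)/τ₀ = (-14.2532·0.154508 − 0.118407·-16.8) / 0.036101 = -0.212996/0.036101 ≈ -5.9.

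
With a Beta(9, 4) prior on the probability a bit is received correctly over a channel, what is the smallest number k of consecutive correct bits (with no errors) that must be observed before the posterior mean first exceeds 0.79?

k = 7

After k correct bits and 0 errors the posterior is Beta(9+k, 4), with mean (9+k)/(9+4+k).
Set (9+k)/(13+k) > 0.79 and solve: k > (0.79·13 − 9)/(1 − 0.79) = 6.048.
The smallest integer exceeding 6.048 is 7, and checking k=7: (16)/(20) = 0.8000 > 0.79.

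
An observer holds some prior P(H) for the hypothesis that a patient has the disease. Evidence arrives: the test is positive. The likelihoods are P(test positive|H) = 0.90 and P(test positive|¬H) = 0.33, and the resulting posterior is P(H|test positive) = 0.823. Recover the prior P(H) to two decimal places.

In odds form, posterior odds = prior odds × likelihood ratio, so prior odds = posterior odds ÷ LR.
Posterior odds = 0.823/(1−0.823) = 4.6497. LR = 0.90/0.33 = 2.7273.
Prior odds = 4.6497/2.7273 = 1.7049, so P(H) = 1.7049/(1+1.7049) ≈ 0.63.

P(H) = 0.63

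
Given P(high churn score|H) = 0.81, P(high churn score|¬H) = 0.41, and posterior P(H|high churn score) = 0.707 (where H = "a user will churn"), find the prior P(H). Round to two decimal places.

P(H) = 0.55

In odds form, posterior odds = prior odds × likelihood ratio, so prior odds = posterior odds ÷ LR.
Posterior odds = 0.707/(1−0.707) = 2.4130. LR = 0.81/0.41 = 1.9756.
Prior odds = 2.4130/1.9756 = 1.2214, so P(H) = 1.2214/(1+1.2214) ≈ 0.55.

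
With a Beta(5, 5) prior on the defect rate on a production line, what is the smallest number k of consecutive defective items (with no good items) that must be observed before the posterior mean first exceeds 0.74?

k = 10

After k defective items and 0 good items the posterior is Beta(5+k, 5), with mean (5+k)/(5+5+k).
Set (5+k)/(10+k) > 0.74 and solve: k > (0.74·10 − 5)/(1 − 0.74) = 9.231.
The smallest integer exceeding 9.231 is 10, and checking k=10: (15)/(20) = 0.7500 > 0.74.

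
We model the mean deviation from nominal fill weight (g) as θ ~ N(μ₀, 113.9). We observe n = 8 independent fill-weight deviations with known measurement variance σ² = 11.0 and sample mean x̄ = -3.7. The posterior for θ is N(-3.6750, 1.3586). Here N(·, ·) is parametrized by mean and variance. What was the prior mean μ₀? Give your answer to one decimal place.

The posterior mean is a precision-weighted average: μ_n = (τ₀μ₀ + τ_data·x̄)/(τ₀+τ_data), with τ₀=1/σ₀² and τ_data=n/σ².
Here τ₀ = 1/113.9 = 0.008780 and τ_data = 8/11.0 = 0.727273, so τ_n = 0.736053.
Rearranging for μ₀: μ₀ = (μ_n·τ_n − τ_data·x̄)/τ₀ = (-3.6750·0.736053 − 0.727273·-3.7) / 0.008780 = -0.014085/0.008780 ≈ -1.6.

μ₀ = -1.6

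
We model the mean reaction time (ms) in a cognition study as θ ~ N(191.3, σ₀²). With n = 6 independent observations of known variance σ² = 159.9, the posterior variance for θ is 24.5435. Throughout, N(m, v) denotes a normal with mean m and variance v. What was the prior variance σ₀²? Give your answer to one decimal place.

σ₀² = 310.5

For the Normal–Normal model with known σ², precisions add: τ_n = τ₀ + n/σ².
So 1/σ₀² = 1/24.5435 − 6/159.9 = 0.040744 − 0.037523 = 0.003221.
Hence σ₀² = 1/0.003221 ≈ 310.5.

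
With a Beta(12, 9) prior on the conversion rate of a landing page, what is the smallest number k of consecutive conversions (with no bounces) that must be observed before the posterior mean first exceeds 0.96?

k = 205

After k conversions and 0 bounces the posterior is Beta(12+k, 9), with mean (12+k)/(12+9+k).
Set (12+k)/(21+k) > 0.96 and solve: k > (0.96·21 − 12)/(1 − 0.96) = 204.000.
The smallest integer exceeding 204.000 is 205.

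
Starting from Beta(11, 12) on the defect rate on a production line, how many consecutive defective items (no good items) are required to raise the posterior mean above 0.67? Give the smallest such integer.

k = 14

After k defective items and 0 good items the posterior is Beta(11+k, 12), with mean (11+k)/(11+12+k).
Set (11+k)/(23+k) > 0.67 and solve: k > (0.67·23 − 11)/(1 − 0.67) = 13.364.
The smallest integer exceeding 13.364 is 14, and checking k=14: (25)/(37) = 0.6757 > 0.67.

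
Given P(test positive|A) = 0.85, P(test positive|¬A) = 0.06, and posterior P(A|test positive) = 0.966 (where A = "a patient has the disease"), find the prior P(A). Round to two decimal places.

In odds form, posterior odds = prior odds × likelihood ratio, so prior odds = posterior odds ÷ LR.
Posterior odds = 0.966/(1−0.966) = 28.4118. LR = 0.85/0.06 = 14.1667.
Prior odds = 28.4118/14.1667 = 2.0055, so P(A) = 2.0055/(1+2.0055) ≈ 0.67.

P(A) = 0.67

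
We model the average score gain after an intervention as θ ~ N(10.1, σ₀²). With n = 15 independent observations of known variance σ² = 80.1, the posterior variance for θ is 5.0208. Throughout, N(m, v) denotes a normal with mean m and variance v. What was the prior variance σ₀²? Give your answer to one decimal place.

For the Normal–Normal model with known σ², precisions add: τ_n = τ₀ + n/σ².
So 1/σ₀² = 1/5.0208 − 15/80.1 = 0.199171 − 0.187266 = 0.011905.
Hence σ₀² = 1/0.011905 ≈ 84.0.

σ₀² = 84.0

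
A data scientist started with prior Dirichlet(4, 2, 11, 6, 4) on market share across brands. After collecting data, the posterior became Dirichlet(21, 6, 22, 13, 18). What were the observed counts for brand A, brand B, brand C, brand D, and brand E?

counts (17, 4, 11, 7, 14)

For a Dirichlet(α) prior with multinomial counts c, the posterior is Dirichlet(α + c) componentwise.
Counts are posterior − prior componentwise: 21−4=17, 6−2=4, 22−11=11, 13−6=7, 18−4=14.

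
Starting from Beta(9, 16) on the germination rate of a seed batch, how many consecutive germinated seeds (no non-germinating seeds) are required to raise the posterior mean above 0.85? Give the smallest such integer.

After k germinated seeds and 0 non-germinating seeds the posterior is Beta(9+k, 16), with mean (9+k)/(9+16+k).
Set (9+k)/(25+k) > 0.85 and solve: k > (0.85·25 − 9)/(1 − 0.85) = 81.667.
The smallest integer exceeding 81.667 is 82.

k = 82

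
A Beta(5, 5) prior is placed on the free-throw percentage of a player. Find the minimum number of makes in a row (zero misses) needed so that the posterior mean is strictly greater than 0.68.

After k makes and 0 misses the posterior is Beta(5+k, 5), with mean (5+k)/(5+5+k).
Set (5+k)/(10+k) > 0.68 and solve: k > (0.68·10 − 5)/(1 − 0.68) = 5.625.
The smallest integer exceeding 5.625 is 6.

k = 6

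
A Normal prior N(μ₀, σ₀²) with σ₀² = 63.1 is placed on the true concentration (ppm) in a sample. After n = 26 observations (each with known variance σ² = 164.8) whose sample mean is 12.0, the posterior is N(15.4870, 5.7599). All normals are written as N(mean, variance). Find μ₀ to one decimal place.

μ₀ = 50.2

With known observation variance, the Normal–Normal posterior has precision τ_n = τ₀ + n/σ² and mean μ_n = (τ₀μ₀ + (n/σ²)x̄)/τ_n.
Here τ₀ = 1/63.1 = 0.015848 and τ_data = 26/164.8 = 0.157767, so τ_n = 0.173615.
Rearranging for μ₀: μ₀ = (μ_n·τ_n − τ_data·x̄)/τ₀ = (15.4870·0.173615 − 0.157767·12.0) / 0.015848 = 0.795572/0.015848 ≈ 50.2.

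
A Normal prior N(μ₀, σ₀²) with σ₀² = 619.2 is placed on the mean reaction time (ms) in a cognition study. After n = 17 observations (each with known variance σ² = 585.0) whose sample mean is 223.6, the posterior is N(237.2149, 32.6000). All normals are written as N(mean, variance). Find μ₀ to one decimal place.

The posterior mean is a precision-weighted average: μ_n = (τ₀μ₀ + τ_data·x̄)/(τ₀+τ_data), with τ₀=1/σ₀² and τ_data=n/σ².
Here τ₀ = 1/619.2 = 0.001615 and τ_data = 17/585.0 = 0.029060, so τ_n = 0.030675.
Rearranging for μ₀: μ₀ = (μ_n·τ_n − τ_data·x̄)/τ₀ = (237.2149·0.030675 − 0.029060·223.6) / 0.001615 = 0.778751/0.001615 ≈ 482.2.

μ₀ = 482.2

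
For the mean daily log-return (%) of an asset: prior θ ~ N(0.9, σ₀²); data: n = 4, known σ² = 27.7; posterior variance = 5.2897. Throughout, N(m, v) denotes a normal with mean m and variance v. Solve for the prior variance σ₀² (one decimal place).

σ₀² = 22.4

For the Normal–Normal model with known σ², precisions add: τ_n = τ₀ + n/σ².
So 1/σ₀² = 1/5.2897 − 4/27.7 = 0.189047 − 0.144404 = 0.044643.
Hence σ₀² = 1/0.044643 ≈ 22.4.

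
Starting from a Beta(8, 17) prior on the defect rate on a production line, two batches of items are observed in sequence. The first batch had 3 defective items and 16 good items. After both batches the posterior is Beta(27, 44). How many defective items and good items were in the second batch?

Sequential conjugate updates are equivalent to a single update on the pooled data, so total successes = posterior α − prior α and total failures = posterior β − prior β.
Total across both batches: 27−8=19 defective items, 44−17=27 good items.
Subtract the first batch: 19−3=16 defective items and 27−16=11 good items.

16 defective items and 11 good items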